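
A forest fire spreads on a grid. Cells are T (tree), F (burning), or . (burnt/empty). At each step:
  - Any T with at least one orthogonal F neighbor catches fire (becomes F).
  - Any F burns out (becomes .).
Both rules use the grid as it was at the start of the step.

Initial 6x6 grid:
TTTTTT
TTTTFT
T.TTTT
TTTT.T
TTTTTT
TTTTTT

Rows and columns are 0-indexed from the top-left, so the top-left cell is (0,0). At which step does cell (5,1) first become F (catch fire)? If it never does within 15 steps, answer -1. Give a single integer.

Step 1: cell (5,1)='T' (+4 fires, +1 burnt)
Step 2: cell (5,1)='T' (+5 fires, +4 burnt)
Step 3: cell (5,1)='T' (+5 fires, +5 burnt)
Step 4: cell (5,1)='T' (+5 fires, +5 burnt)
Step 5: cell (5,1)='T' (+7 fires, +5 burnt)
Step 6: cell (5,1)='T' (+4 fires, +7 burnt)
Step 7: cell (5,1)='F' (+2 fires, +4 burnt)
  -> target ignites at step 7
Step 8: cell (5,1)='.' (+1 fires, +2 burnt)
Step 9: cell (5,1)='.' (+0 fires, +1 burnt)
  fire out at step 9

7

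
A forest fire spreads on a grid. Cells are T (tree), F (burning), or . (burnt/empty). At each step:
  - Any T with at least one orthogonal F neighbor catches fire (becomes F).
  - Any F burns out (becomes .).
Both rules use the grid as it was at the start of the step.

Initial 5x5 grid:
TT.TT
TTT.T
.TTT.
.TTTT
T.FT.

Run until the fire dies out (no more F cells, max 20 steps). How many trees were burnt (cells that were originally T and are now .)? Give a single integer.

Answer: 13

Derivation:
Step 1: +2 fires, +1 burnt (F count now 2)
Step 2: +3 fires, +2 burnt (F count now 3)
Step 3: +4 fires, +3 burnt (F count now 4)
Step 4: +1 fires, +4 burnt (F count now 1)
Step 5: +2 fires, +1 burnt (F count now 2)
Step 6: +1 fires, +2 burnt (F count now 1)
Step 7: +0 fires, +1 burnt (F count now 0)
Fire out after step 7
Initially T: 17, now '.': 21
Total burnt (originally-T cells now '.'): 13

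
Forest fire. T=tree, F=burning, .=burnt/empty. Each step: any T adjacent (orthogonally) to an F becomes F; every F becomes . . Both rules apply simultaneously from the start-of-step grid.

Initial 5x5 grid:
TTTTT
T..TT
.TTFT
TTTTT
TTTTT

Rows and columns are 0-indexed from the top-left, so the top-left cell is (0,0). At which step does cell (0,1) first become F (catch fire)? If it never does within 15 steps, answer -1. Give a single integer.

Step 1: cell (0,1)='T' (+4 fires, +1 burnt)
Step 2: cell (0,1)='T' (+6 fires, +4 burnt)
Step 3: cell (0,1)='T' (+5 fires, +6 burnt)
Step 4: cell (0,1)='F' (+3 fires, +5 burnt)
  -> target ignites at step 4
Step 5: cell (0,1)='.' (+2 fires, +3 burnt)
Step 6: cell (0,1)='.' (+1 fires, +2 burnt)
Step 7: cell (0,1)='.' (+0 fires, +1 burnt)
  fire out at step 7

4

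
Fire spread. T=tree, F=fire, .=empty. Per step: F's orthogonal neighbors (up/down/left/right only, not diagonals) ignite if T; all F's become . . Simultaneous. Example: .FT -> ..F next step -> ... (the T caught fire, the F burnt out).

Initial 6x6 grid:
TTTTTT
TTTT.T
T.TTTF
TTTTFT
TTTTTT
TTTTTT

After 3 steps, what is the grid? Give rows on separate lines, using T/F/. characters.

Step 1: 5 trees catch fire, 2 burn out
  TTTTTT
  TTTT.F
  T.TTF.
  TTTF.F
  TTTTFT
  TTTTTT
Step 2: 6 trees catch fire, 5 burn out
  TTTTTF
  TTTT..
  T.TF..
  TTF...
  TTTF.F
  TTTTFT
Step 3: 7 trees catch fire, 6 burn out
  TTTTF.
  TTTF..
  T.F...
  TF....
  TTF...
  TTTF.F

TTTTF.
TTTF..
T.F...
TF....
TTF...
TTTF.F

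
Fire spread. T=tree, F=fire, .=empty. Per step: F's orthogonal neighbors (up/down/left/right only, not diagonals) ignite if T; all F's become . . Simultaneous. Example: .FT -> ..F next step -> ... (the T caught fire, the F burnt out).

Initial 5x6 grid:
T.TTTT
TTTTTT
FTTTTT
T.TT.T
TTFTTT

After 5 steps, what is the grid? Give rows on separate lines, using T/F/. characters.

Step 1: 6 trees catch fire, 2 burn out
  T.TTTT
  FTTTTT
  .FTTTT
  F.FT.T
  TF.FTT
Step 2: 6 trees catch fire, 6 burn out
  F.TTTT
  .FTTTT
  ..FTTT
  ...F.T
  F...FT
Step 3: 3 trees catch fire, 6 burn out
  ..TTTT
  ..FTTT
  ...FTT
  .....T
  .....F
Step 4: 4 trees catch fire, 3 burn out
  ..FTTT
  ...FTT
  ....FT
  .....F
  ......
Step 5: 3 trees catch fire, 4 burn out
  ...FTT
  ....FT
  .....F
  ......
  ......

...FTT
....FT
.....F
......
......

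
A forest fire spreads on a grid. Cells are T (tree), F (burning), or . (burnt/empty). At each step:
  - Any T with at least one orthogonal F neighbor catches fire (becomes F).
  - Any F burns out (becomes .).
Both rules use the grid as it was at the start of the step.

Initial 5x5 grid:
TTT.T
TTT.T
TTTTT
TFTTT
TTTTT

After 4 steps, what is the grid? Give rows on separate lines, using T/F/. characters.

Step 1: 4 trees catch fire, 1 burn out
  TTT.T
  TTT.T
  TFTTT
  F.FTT
  TFTTT
Step 2: 6 trees catch fire, 4 burn out
  TTT.T
  TFT.T
  F.FTT
  ...FT
  F.FTT
Step 3: 6 trees catch fire, 6 burn out
  TFT.T
  F.F.T
  ...FT
  ....F
  ...FT
Step 4: 4 trees catch fire, 6 burn out
  F.F.T
  ....T
  ....F
  .....
  ....F

F.F.T
....T
....F
.....
....F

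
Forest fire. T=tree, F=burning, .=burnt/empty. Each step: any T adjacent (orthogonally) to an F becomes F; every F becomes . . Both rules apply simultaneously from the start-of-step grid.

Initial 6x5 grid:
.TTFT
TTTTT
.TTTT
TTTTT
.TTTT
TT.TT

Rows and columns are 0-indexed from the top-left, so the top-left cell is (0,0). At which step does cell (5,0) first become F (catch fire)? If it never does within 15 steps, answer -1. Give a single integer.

Step 1: cell (5,0)='T' (+3 fires, +1 burnt)
Step 2: cell (5,0)='T' (+4 fires, +3 burnt)
Step 3: cell (5,0)='T' (+4 fires, +4 burnt)
Step 4: cell (5,0)='T' (+5 fires, +4 burnt)
Step 5: cell (5,0)='T' (+4 fires, +5 burnt)
Step 6: cell (5,0)='T' (+3 fires, +4 burnt)
Step 7: cell (5,0)='T' (+1 fires, +3 burnt)
Step 8: cell (5,0)='F' (+1 fires, +1 burnt)
  -> target ignites at step 8
Step 9: cell (5,0)='.' (+0 fires, +1 burnt)
  fire out at step 9

8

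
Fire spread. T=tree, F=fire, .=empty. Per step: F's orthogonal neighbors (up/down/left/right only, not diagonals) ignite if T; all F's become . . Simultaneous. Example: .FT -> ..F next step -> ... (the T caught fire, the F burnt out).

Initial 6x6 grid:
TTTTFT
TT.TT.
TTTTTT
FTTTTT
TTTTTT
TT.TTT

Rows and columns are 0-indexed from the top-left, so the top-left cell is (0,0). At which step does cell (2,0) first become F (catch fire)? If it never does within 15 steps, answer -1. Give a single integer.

Step 1: cell (2,0)='F' (+6 fires, +2 burnt)
  -> target ignites at step 1
Step 2: cell (2,0)='.' (+8 fires, +6 burnt)
Step 3: cell (2,0)='.' (+10 fires, +8 burnt)
Step 4: cell (2,0)='.' (+3 fires, +10 burnt)
Step 5: cell (2,0)='.' (+3 fires, +3 burnt)
Step 6: cell (2,0)='.' (+1 fires, +3 burnt)
Step 7: cell (2,0)='.' (+0 fires, +1 burnt)
  fire out at step 7

1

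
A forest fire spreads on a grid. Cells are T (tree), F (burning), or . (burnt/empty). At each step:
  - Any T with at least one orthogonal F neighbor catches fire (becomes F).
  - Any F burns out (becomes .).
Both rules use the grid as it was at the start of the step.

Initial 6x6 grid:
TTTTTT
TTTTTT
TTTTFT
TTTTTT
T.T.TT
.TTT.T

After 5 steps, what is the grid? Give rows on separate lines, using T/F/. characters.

Step 1: 4 trees catch fire, 1 burn out
  TTTTTT
  TTTTFT
  TTTF.F
  TTTTFT
  T.T.TT
  .TTT.T
Step 2: 7 trees catch fire, 4 burn out
  TTTTFT
  TTTF.F
  TTF...
  TTTF.F
  T.T.FT
  .TTT.T
Step 3: 6 trees catch fire, 7 burn out
  TTTF.F
  TTF...
  TF....
  TTF...
  T.T..F
  .TTT.T
Step 4: 6 trees catch fire, 6 burn out
  TTF...
  TF....
  F.....
  TF....
  T.F...
  .TTT.F
Step 5: 4 trees catch fire, 6 burn out
  TF....
  F.....
  ......
  F.....
  T.....
  .TFT..

TF....
F.....
......
F.....
T.....
.TFT..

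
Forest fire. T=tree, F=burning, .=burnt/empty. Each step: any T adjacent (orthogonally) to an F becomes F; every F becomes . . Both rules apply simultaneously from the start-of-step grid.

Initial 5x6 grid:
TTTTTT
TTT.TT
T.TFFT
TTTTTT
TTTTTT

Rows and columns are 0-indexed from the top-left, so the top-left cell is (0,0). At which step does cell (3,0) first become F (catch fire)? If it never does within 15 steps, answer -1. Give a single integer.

Step 1: cell (3,0)='T' (+5 fires, +2 burnt)
Step 2: cell (3,0)='T' (+7 fires, +5 burnt)
Step 3: cell (3,0)='T' (+7 fires, +7 burnt)
Step 4: cell (3,0)='F' (+4 fires, +7 burnt)
  -> target ignites at step 4
Step 5: cell (3,0)='.' (+3 fires, +4 burnt)
Step 6: cell (3,0)='.' (+0 fires, +3 burnt)
  fire out at step 6

4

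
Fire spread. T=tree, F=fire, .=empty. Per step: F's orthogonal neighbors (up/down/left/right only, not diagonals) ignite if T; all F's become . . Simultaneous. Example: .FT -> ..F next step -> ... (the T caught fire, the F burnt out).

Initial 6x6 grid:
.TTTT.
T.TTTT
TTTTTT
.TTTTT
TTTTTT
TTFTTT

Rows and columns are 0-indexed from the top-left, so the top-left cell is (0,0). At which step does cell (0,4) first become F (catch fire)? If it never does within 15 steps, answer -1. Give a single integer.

Step 1: cell (0,4)='T' (+3 fires, +1 burnt)
Step 2: cell (0,4)='T' (+5 fires, +3 burnt)
Step 3: cell (0,4)='T' (+6 fires, +5 burnt)
Step 4: cell (0,4)='T' (+5 fires, +6 burnt)
Step 5: cell (0,4)='T' (+5 fires, +5 burnt)
Step 6: cell (0,4)='T' (+5 fires, +5 burnt)
Step 7: cell (0,4)='F' (+2 fires, +5 burnt)
  -> target ignites at step 7
Step 8: cell (0,4)='.' (+0 fires, +2 burnt)
  fire out at step 8

7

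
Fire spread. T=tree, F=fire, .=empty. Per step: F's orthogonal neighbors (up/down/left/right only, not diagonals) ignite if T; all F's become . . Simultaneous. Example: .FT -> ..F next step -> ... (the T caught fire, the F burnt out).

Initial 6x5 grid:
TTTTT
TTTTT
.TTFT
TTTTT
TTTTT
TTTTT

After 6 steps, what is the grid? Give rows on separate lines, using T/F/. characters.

Step 1: 4 trees catch fire, 1 burn out
  TTTTT
  TTTFT
  .TF.F
  TTTFT
  TTTTT
  TTTTT
Step 2: 7 trees catch fire, 4 burn out
  TTTFT
  TTF.F
  .F...
  TTF.F
  TTTFT
  TTTTT
Step 3: 7 trees catch fire, 7 burn out
  TTF.F
  TF...
  .....
  TF...
  TTF.F
  TTTFT
Step 4: 6 trees catch fire, 7 burn out
  TF...
  F....
  .....
  F....
  TF...
  TTF.F
Step 5: 3 trees catch fire, 6 burn out
  F....
  .....
  .....
  .....
  F....
  TF...
Step 6: 1 trees catch fire, 3 burn out
  .....
  .....
  .....
  .....
  .....
  F....

.....
.....
.....
.....
.....
F....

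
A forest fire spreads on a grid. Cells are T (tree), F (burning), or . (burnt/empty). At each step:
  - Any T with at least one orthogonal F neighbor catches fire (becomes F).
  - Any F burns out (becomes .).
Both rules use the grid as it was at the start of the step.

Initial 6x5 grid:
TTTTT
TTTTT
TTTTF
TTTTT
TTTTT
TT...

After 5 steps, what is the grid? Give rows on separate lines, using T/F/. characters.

Step 1: 3 trees catch fire, 1 burn out
  TTTTT
  TTTTF
  TTTF.
  TTTTF
  TTTTT
  TT...
Step 2: 5 trees catch fire, 3 burn out
  TTTTF
  TTTF.
  TTF..
  TTTF.
  TTTTF
  TT...
Step 3: 5 trees catch fire, 5 burn out
  TTTF.
  TTF..
  TF...
  TTF..
  TTTF.
  TT...
Step 4: 5 trees catch fire, 5 burn out
  TTF..
  TF...
  F....
  TF...
  TTF..
  TT...
Step 5: 4 trees catch fire, 5 burn out
  TF...
  F....
  .....
  F....
  TF...
  TT...

TF...
F....
.....
F....
TF...
TT...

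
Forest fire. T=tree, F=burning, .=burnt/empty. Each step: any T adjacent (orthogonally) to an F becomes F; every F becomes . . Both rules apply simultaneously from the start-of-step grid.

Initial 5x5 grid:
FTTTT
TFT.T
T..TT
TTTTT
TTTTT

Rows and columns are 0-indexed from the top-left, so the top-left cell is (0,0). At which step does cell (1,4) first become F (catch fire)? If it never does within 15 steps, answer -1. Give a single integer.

Step 1: cell (1,4)='T' (+3 fires, +2 burnt)
Step 2: cell (1,4)='T' (+2 fires, +3 burnt)
Step 3: cell (1,4)='T' (+2 fires, +2 burnt)
Step 4: cell (1,4)='T' (+3 fires, +2 burnt)
Step 5: cell (1,4)='F' (+3 fires, +3 burnt)
  -> target ignites at step 5
Step 6: cell (1,4)='.' (+3 fires, +3 burnt)
Step 7: cell (1,4)='.' (+3 fires, +3 burnt)
Step 8: cell (1,4)='.' (+1 fires, +3 burnt)
Step 9: cell (1,4)='.' (+0 fires, +1 burnt)
  fire out at step 9

5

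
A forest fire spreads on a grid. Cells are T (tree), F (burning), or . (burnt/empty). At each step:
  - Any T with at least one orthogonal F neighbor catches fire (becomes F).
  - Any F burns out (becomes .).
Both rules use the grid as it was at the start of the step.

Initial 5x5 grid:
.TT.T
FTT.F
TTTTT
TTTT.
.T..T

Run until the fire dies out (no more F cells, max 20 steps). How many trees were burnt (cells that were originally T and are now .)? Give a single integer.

Step 1: +4 fires, +2 burnt (F count now 4)
Step 2: +5 fires, +4 burnt (F count now 5)
Step 3: +4 fires, +5 burnt (F count now 4)
Step 4: +2 fires, +4 burnt (F count now 2)
Step 5: +0 fires, +2 burnt (F count now 0)
Fire out after step 5
Initially T: 16, now '.': 24
Total burnt (originally-T cells now '.'): 15

Answer: 15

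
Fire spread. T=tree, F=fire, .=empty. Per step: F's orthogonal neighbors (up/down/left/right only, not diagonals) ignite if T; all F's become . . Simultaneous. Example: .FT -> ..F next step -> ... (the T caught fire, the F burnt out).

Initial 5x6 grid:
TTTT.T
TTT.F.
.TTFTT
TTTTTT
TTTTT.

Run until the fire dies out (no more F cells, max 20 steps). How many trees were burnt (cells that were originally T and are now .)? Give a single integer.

Step 1: +3 fires, +2 burnt (F count now 3)
Step 2: +6 fires, +3 burnt (F count now 6)
Step 3: +6 fires, +6 burnt (F count now 6)
Step 4: +5 fires, +6 burnt (F count now 5)
Step 5: +2 fires, +5 burnt (F count now 2)
Step 6: +0 fires, +2 burnt (F count now 0)
Fire out after step 6
Initially T: 23, now '.': 29
Total burnt (originally-T cells now '.'): 22

Answer: 22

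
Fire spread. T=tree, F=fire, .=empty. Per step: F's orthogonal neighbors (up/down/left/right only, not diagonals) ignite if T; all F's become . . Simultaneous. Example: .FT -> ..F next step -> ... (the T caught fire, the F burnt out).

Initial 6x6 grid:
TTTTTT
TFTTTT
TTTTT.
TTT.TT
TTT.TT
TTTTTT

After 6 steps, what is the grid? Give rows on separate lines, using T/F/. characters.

Step 1: 4 trees catch fire, 1 burn out
  TFTTTT
  F.FTTT
  TFTTT.
  TTT.TT
  TTT.TT
  TTTTTT
Step 2: 6 trees catch fire, 4 burn out
  F.FTTT
  ...FTT
  F.FTT.
  TFT.TT
  TTT.TT
  TTTTTT
Step 3: 6 trees catch fire, 6 burn out
  ...FTT
  ....FT
  ...FT.
  F.F.TT
  TFT.TT
  TTTTTT
Step 4: 6 trees catch fire, 6 burn out
  ....FT
  .....F
  ....F.
  ....TT
  F.F.TT
  TFTTTT
Step 5: 4 trees catch fire, 6 burn out
  .....F
  ......
  ......
  ....FT
  ....TT
  F.FTTT
Step 6: 3 trees catch fire, 4 burn out
  ......
  ......
  ......
  .....F
  ....FT
  ...FTT

......
......
......
.....F
....FT
...FTT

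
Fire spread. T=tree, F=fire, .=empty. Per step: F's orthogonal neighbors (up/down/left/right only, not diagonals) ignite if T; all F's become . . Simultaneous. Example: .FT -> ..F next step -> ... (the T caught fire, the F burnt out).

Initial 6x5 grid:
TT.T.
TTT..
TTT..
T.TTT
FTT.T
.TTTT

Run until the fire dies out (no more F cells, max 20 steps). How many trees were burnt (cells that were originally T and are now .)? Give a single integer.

Step 1: +2 fires, +1 burnt (F count now 2)
Step 2: +3 fires, +2 burnt (F count now 3)
Step 3: +4 fires, +3 burnt (F count now 4)
Step 4: +5 fires, +4 burnt (F count now 5)
Step 5: +4 fires, +5 burnt (F count now 4)
Step 6: +1 fires, +4 burnt (F count now 1)
Step 7: +0 fires, +1 burnt (F count now 0)
Fire out after step 7
Initially T: 20, now '.': 29
Total burnt (originally-T cells now '.'): 19

Answer: 19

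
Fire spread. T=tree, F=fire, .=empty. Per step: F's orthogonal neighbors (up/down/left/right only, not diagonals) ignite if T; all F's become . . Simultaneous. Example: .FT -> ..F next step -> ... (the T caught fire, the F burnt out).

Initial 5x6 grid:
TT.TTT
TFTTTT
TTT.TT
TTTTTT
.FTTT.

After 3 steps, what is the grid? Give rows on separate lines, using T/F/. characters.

Step 1: 6 trees catch fire, 2 burn out
  TF.TTT
  F.FTTT
  TFT.TT
  TFTTTT
  ..FTT.
Step 2: 7 trees catch fire, 6 burn out
  F..TTT
  ...FTT
  F.F.TT
  F.FTTT
  ...FT.
Step 3: 4 trees catch fire, 7 burn out
  ...FTT
  ....FT
  ....TT
  ...FTT
  ....F.

...FTT
....FT
....TT
...FTT
....F.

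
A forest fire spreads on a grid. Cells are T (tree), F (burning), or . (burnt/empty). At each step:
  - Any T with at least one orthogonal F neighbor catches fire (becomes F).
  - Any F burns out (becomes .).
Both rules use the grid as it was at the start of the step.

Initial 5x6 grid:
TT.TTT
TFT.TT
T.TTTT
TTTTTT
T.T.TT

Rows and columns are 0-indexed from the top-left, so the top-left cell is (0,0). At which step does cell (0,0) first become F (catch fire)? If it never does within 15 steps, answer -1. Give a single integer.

Step 1: cell (0,0)='T' (+3 fires, +1 burnt)
Step 2: cell (0,0)='F' (+3 fires, +3 burnt)
  -> target ignites at step 2
Step 3: cell (0,0)='.' (+3 fires, +3 burnt)
Step 4: cell (0,0)='.' (+5 fires, +3 burnt)
Step 5: cell (0,0)='.' (+3 fires, +5 burnt)
Step 6: cell (0,0)='.' (+4 fires, +3 burnt)
Step 7: cell (0,0)='.' (+3 fires, +4 burnt)
Step 8: cell (0,0)='.' (+0 fires, +3 burnt)
  fire out at step 8

2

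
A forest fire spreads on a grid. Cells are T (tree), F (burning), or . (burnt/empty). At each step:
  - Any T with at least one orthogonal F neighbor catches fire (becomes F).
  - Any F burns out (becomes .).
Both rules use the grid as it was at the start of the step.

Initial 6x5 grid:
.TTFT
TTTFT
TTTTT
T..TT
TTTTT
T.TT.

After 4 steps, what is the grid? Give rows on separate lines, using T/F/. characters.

Step 1: 5 trees catch fire, 2 burn out
  .TF.F
  TTF.F
  TTTFT
  T..TT
  TTTTT
  T.TT.
Step 2: 5 trees catch fire, 5 burn out
  .F...
  TF...
  TTF.F
  T..FT
  TTTTT
  T.TT.
Step 3: 4 trees catch fire, 5 burn out
  .....
  F....
  TF...
  T...F
  TTTFT
  T.TT.
Step 4: 4 trees catch fire, 4 burn out
  .....
  .....
  F....
  T....
  TTF.F
  T.TF.

.....
.....
F....
T....
TTF.F
T.TF.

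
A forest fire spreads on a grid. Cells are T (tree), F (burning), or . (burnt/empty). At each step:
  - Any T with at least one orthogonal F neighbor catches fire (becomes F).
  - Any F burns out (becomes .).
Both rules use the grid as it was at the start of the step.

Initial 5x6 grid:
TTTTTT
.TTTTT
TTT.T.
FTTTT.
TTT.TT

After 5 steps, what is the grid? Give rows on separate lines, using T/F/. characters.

Step 1: 3 trees catch fire, 1 burn out
  TTTTTT
  .TTTTT
  FTT.T.
  .FTTT.
  FTT.TT
Step 2: 3 trees catch fire, 3 burn out
  TTTTTT
  .TTTTT
  .FT.T.
  ..FTT.
  .FT.TT
Step 3: 4 trees catch fire, 3 burn out
  TTTTTT
  .FTTTT
  ..F.T.
  ...FT.
  ..F.TT
Step 4: 3 trees catch fire, 4 burn out
  TFTTTT
  ..FTTT
  ....T.
  ....F.
  ....TT
Step 5: 5 trees catch fire, 3 burn out
  F.FTTT
  ...FTT
  ....F.
  ......
  ....FT

F.FTTT
...FTT
....F.
......
....FT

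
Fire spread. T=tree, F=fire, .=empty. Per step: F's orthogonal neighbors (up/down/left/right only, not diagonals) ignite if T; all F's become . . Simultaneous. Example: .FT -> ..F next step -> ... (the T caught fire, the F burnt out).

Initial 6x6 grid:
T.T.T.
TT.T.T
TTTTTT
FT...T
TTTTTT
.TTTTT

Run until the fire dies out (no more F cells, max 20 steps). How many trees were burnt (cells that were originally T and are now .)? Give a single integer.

Answer: 24

Derivation:
Step 1: +3 fires, +1 burnt (F count now 3)
Step 2: +3 fires, +3 burnt (F count now 3)
Step 3: +5 fires, +3 burnt (F count now 5)
Step 4: +3 fires, +5 burnt (F count now 3)
Step 5: +4 fires, +3 burnt (F count now 4)
Step 6: +3 fires, +4 burnt (F count now 3)
Step 7: +3 fires, +3 burnt (F count now 3)
Step 8: +0 fires, +3 burnt (F count now 0)
Fire out after step 8
Initially T: 26, now '.': 34
Total burnt (originally-T cells now '.'): 24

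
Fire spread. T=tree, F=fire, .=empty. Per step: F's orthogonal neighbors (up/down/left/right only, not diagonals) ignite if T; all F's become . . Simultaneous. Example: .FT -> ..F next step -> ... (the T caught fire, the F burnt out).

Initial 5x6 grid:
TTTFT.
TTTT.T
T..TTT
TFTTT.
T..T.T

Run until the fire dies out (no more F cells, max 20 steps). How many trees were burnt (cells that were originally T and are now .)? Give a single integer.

Step 1: +5 fires, +2 burnt (F count now 5)
Step 2: +6 fires, +5 burnt (F count now 6)
Step 3: +6 fires, +6 burnt (F count now 6)
Step 4: +1 fires, +6 burnt (F count now 1)
Step 5: +1 fires, +1 burnt (F count now 1)
Step 6: +0 fires, +1 burnt (F count now 0)
Fire out after step 6
Initially T: 20, now '.': 29
Total burnt (originally-T cells now '.'): 19

Answer: 19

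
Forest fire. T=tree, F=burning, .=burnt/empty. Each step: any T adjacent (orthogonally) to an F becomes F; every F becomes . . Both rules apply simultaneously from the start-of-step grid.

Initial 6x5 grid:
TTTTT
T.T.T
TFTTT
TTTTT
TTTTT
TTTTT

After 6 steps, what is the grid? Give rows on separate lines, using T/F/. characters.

Step 1: 3 trees catch fire, 1 burn out
  TTTTT
  T.T.T
  F.FTT
  TFTTT
  TTTTT
  TTTTT
Step 2: 6 trees catch fire, 3 burn out
  TTTTT
  F.F.T
  ...FT
  F.FTT
  TFTTT
  TTTTT
Step 3: 7 trees catch fire, 6 burn out
  FTFTT
  ....T
  ....F
  ...FT
  F.FTT
  TFTTT
Step 4: 7 trees catch fire, 7 burn out
  .F.FT
  ....F
  .....
  ....F
  ...FT
  F.FTT
Step 5: 3 trees catch fire, 7 burn out
  ....F
  .....
  .....
  .....
  ....F
  ...FT
Step 6: 1 trees catch fire, 3 burn out
  .....
  .....
  .....
  .....
  .....
  ....F

.....
.....
.....
.....
.....
....F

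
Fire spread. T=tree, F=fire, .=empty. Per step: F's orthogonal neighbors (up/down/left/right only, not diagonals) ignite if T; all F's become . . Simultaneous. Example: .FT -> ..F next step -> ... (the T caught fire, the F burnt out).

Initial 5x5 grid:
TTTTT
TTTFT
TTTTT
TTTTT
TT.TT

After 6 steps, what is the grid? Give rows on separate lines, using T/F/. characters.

Step 1: 4 trees catch fire, 1 burn out
  TTTFT
  TTF.F
  TTTFT
  TTTTT
  TT.TT
Step 2: 6 trees catch fire, 4 burn out
  TTF.F
  TF...
  TTF.F
  TTTFT
  TT.TT
Step 3: 6 trees catch fire, 6 burn out
  TF...
  F....
  TF...
  TTF.F
  TT.FT
Step 4: 4 trees catch fire, 6 burn out
  F....
  .....
  F....
  TF...
  TT..F
Step 5: 2 trees catch fire, 4 burn out
  .....
  .....
  .....
  F....
  TF...
Step 6: 1 trees catch fire, 2 burn out
  .....
  .....
  .....
  .....
  F....

.....
.....
.....
.....
F....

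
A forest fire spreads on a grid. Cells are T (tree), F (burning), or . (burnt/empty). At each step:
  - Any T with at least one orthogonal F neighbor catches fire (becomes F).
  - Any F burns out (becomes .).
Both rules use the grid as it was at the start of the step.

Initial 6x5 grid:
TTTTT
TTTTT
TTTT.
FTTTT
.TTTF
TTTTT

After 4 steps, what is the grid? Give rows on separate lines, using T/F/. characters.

Step 1: 5 trees catch fire, 2 burn out
  TTTTT
  TTTTT
  FTTT.
  .FTTF
  .TTF.
  TTTTF
Step 2: 7 trees catch fire, 5 burn out
  TTTTT
  FTTTT
  .FTT.
  ..FF.
  .FF..
  TTTF.
Step 3: 6 trees catch fire, 7 burn out
  FTTTT
  .FTTT
  ..FF.
  .....
  .....
  TFF..
Step 4: 4 trees catch fire, 6 burn out
  .FTTT
  ..FFT
  .....
  .....
  .....
  F....

.FTTT
..FFT
.....
.....
.....
F....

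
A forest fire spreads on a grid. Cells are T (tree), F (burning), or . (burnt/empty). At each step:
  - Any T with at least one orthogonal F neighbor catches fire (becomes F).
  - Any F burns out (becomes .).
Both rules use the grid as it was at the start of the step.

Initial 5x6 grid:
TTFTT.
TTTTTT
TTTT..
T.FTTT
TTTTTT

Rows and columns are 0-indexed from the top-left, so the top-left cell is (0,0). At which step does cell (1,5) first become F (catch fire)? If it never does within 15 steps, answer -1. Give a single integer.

Step 1: cell (1,5)='T' (+6 fires, +2 burnt)
Step 2: cell (1,5)='T' (+9 fires, +6 burnt)
Step 3: cell (1,5)='T' (+6 fires, +9 burnt)
Step 4: cell (1,5)='F' (+3 fires, +6 burnt)
  -> target ignites at step 4
Step 5: cell (1,5)='.' (+0 fires, +3 burnt)
  fire out at step 5

4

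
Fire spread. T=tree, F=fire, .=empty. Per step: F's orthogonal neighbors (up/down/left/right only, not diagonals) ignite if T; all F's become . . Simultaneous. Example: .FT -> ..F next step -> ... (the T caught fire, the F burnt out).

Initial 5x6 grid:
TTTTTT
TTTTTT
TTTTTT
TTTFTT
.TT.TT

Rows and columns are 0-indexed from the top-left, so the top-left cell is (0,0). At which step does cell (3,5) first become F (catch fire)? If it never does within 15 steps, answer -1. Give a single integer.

Step 1: cell (3,5)='T' (+3 fires, +1 burnt)
Step 2: cell (3,5)='F' (+7 fires, +3 burnt)
  -> target ignites at step 2
Step 3: cell (3,5)='.' (+8 fires, +7 burnt)
Step 4: cell (3,5)='.' (+5 fires, +8 burnt)
Step 5: cell (3,5)='.' (+3 fires, +5 burnt)
Step 6: cell (3,5)='.' (+1 fires, +3 burnt)
Step 7: cell (3,5)='.' (+0 fires, +1 burnt)
  fire out at step 7

2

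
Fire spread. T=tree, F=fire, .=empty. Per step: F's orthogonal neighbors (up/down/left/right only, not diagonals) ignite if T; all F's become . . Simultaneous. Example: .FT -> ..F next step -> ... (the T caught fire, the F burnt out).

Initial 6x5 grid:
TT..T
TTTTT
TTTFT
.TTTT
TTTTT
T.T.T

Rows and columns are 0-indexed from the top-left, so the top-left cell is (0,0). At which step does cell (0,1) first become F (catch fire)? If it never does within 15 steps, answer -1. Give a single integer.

Step 1: cell (0,1)='T' (+4 fires, +1 burnt)
Step 2: cell (0,1)='T' (+6 fires, +4 burnt)
Step 3: cell (0,1)='T' (+6 fires, +6 burnt)
Step 4: cell (0,1)='F' (+5 fires, +6 burnt)
  -> target ignites at step 4
Step 5: cell (0,1)='.' (+2 fires, +5 burnt)
Step 6: cell (0,1)='.' (+1 fires, +2 burnt)
Step 7: cell (0,1)='.' (+0 fires, +1 burnt)
  fire out at step 7

4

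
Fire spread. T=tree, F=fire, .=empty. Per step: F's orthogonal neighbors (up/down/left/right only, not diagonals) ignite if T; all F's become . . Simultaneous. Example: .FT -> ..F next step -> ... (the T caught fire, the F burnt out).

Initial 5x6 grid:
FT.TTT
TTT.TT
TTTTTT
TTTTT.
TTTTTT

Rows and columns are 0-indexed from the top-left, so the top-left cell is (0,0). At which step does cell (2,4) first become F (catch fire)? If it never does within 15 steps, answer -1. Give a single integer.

Step 1: cell (2,4)='T' (+2 fires, +1 burnt)
Step 2: cell (2,4)='T' (+2 fires, +2 burnt)
Step 3: cell (2,4)='T' (+3 fires, +2 burnt)
Step 4: cell (2,4)='T' (+3 fires, +3 burnt)
Step 5: cell (2,4)='T' (+3 fires, +3 burnt)
Step 6: cell (2,4)='F' (+3 fires, +3 burnt)
  -> target ignites at step 6
Step 7: cell (2,4)='.' (+4 fires, +3 burnt)
Step 8: cell (2,4)='.' (+3 fires, +4 burnt)
Step 9: cell (2,4)='.' (+3 fires, +3 burnt)
Step 10: cell (2,4)='.' (+0 fires, +3 burnt)
  fire out at step 10

6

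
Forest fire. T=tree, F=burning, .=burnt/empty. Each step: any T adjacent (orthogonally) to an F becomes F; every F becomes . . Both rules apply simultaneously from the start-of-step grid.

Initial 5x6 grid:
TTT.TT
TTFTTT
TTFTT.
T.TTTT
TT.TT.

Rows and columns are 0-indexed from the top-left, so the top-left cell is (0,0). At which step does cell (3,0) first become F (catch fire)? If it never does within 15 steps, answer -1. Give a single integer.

Step 1: cell (3,0)='T' (+6 fires, +2 burnt)
Step 2: cell (3,0)='T' (+6 fires, +6 burnt)
Step 3: cell (3,0)='F' (+6 fires, +6 burnt)
  -> target ignites at step 3
Step 4: cell (3,0)='.' (+4 fires, +6 burnt)
Step 5: cell (3,0)='.' (+1 fires, +4 burnt)
Step 6: cell (3,0)='.' (+0 fires, +1 burnt)
  fire out at step 6

3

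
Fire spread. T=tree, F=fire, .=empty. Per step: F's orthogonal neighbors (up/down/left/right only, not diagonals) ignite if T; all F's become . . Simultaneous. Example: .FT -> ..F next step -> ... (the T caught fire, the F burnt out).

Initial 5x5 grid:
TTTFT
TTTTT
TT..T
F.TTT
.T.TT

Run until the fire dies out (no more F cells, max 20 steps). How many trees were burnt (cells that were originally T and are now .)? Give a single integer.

Step 1: +4 fires, +2 burnt (F count now 4)
Step 2: +5 fires, +4 burnt (F count now 5)
Step 3: +3 fires, +5 burnt (F count now 3)
Step 4: +1 fires, +3 burnt (F count now 1)
Step 5: +2 fires, +1 burnt (F count now 2)
Step 6: +2 fires, +2 burnt (F count now 2)
Step 7: +0 fires, +2 burnt (F count now 0)
Fire out after step 7
Initially T: 18, now '.': 24
Total burnt (originally-T cells now '.'): 17

Answer: 17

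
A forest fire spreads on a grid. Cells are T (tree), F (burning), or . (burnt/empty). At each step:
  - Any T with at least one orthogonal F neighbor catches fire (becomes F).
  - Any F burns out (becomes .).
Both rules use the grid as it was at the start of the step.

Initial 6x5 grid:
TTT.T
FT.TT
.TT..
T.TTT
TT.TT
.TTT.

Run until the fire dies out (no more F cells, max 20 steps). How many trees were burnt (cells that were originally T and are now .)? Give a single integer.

Step 1: +2 fires, +1 burnt (F count now 2)
Step 2: +2 fires, +2 burnt (F count now 2)
Step 3: +2 fires, +2 burnt (F count now 2)
Step 4: +1 fires, +2 burnt (F count now 1)
Step 5: +1 fires, +1 burnt (F count now 1)
Step 6: +2 fires, +1 burnt (F count now 2)
Step 7: +2 fires, +2 burnt (F count now 2)
Step 8: +1 fires, +2 burnt (F count now 1)
Step 9: +1 fires, +1 burnt (F count now 1)
Step 10: +1 fires, +1 burnt (F count now 1)
Step 11: +1 fires, +1 burnt (F count now 1)
Step 12: +1 fires, +1 burnt (F count now 1)
Step 13: +0 fires, +1 burnt (F count now 0)
Fire out after step 13
Initially T: 20, now '.': 27
Total burnt (originally-T cells now '.'): 17

Answer: 17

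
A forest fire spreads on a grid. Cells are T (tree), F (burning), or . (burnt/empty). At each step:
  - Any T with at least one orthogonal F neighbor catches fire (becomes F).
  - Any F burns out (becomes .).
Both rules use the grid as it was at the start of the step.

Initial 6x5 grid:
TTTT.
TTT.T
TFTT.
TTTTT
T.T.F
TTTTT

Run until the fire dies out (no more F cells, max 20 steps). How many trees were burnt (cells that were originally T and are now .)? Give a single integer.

Step 1: +6 fires, +2 burnt (F count now 6)
Step 2: +8 fires, +6 burnt (F count now 8)
Step 3: +5 fires, +8 burnt (F count now 5)
Step 4: +3 fires, +5 burnt (F count now 3)
Step 5: +0 fires, +3 burnt (F count now 0)
Fire out after step 5
Initially T: 23, now '.': 29
Total burnt (originally-T cells now '.'): 22

Answer: 22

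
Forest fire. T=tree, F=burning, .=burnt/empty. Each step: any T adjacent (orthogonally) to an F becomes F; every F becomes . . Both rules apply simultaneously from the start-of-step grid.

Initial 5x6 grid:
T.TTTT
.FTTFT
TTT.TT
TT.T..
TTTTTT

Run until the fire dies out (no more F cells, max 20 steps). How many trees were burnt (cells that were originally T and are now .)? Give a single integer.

Step 1: +6 fires, +2 burnt (F count now 6)
Step 2: +7 fires, +6 burnt (F count now 7)
Step 3: +2 fires, +7 burnt (F count now 2)
Step 4: +2 fires, +2 burnt (F count now 2)
Step 5: +1 fires, +2 burnt (F count now 1)
Step 6: +2 fires, +1 burnt (F count now 2)
Step 7: +1 fires, +2 burnt (F count now 1)
Step 8: +0 fires, +1 burnt (F count now 0)
Fire out after step 8
Initially T: 22, now '.': 29
Total burnt (originally-T cells now '.'): 21

Answer: 21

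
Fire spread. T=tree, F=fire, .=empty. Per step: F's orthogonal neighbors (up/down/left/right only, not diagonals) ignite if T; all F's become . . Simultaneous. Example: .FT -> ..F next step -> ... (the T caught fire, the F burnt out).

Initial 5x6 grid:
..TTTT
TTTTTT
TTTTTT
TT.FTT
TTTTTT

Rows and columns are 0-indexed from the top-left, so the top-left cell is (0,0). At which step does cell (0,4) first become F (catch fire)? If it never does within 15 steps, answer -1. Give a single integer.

Step 1: cell (0,4)='T' (+3 fires, +1 burnt)
Step 2: cell (0,4)='T' (+6 fires, +3 burnt)
Step 3: cell (0,4)='T' (+7 fires, +6 burnt)
Step 4: cell (0,4)='F' (+7 fires, +7 burnt)
  -> target ignites at step 4
Step 5: cell (0,4)='.' (+3 fires, +7 burnt)
Step 6: cell (0,4)='.' (+0 fires, +3 burnt)
  fire out at step 6

4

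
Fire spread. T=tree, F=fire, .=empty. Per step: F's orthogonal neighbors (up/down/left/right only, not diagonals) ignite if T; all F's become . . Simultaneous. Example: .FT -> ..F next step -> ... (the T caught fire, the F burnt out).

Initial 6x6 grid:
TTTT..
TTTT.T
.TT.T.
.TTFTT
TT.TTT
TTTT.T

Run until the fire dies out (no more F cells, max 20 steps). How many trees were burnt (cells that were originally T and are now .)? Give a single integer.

Answer: 25

Derivation:
Step 1: +3 fires, +1 burnt (F count now 3)
Step 2: +6 fires, +3 burnt (F count now 6)
Step 3: +5 fires, +6 burnt (F count now 5)
Step 4: +6 fires, +5 burnt (F count now 6)
Step 5: +4 fires, +6 burnt (F count now 4)
Step 6: +1 fires, +4 burnt (F count now 1)
Step 7: +0 fires, +1 burnt (F count now 0)
Fire out after step 7
Initially T: 26, now '.': 35
Total burnt (originally-T cells now '.'): 25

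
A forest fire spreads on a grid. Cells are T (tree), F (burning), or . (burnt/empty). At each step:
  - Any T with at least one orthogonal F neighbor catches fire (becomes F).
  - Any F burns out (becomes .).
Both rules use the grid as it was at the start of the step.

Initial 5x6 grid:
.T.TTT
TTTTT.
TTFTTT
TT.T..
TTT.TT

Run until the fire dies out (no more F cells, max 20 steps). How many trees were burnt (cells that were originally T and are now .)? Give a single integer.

Answer: 20

Derivation:
Step 1: +3 fires, +1 burnt (F count now 3)
Step 2: +6 fires, +3 burnt (F count now 6)
Step 3: +7 fires, +6 burnt (F count now 7)
Step 4: +3 fires, +7 burnt (F count now 3)
Step 5: +1 fires, +3 burnt (F count now 1)
Step 6: +0 fires, +1 burnt (F count now 0)
Fire out after step 6
Initially T: 22, now '.': 28
Total burnt (originally-T cells now '.'): 20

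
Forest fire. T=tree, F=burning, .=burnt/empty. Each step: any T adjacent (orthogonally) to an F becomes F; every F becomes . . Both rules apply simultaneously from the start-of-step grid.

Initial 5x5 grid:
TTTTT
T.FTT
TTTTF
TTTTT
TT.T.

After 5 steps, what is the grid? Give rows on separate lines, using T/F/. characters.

Step 1: 6 trees catch fire, 2 burn out
  TTFTT
  T..FF
  TTFF.
  TTTTF
  TT.T.
Step 2: 6 trees catch fire, 6 burn out
  TF.FF
  T....
  TF...
  TTFF.
  TT.T.
Step 3: 4 trees catch fire, 6 burn out
  F....
  T....
  F....
  TF...
  TT.F.
Step 4: 3 trees catch fire, 4 burn out
  .....
  F....
  .....
  F....
  TF...
Step 5: 1 trees catch fire, 3 burn out
  .....
  .....
  .....
  .....
  F....

.....
.....
.....
.....
F....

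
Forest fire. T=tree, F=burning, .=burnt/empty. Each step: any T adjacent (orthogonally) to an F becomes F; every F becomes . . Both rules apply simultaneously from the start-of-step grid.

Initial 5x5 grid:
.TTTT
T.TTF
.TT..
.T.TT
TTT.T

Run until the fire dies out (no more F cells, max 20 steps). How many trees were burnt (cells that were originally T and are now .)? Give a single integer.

Answer: 12

Derivation:
Step 1: +2 fires, +1 burnt (F count now 2)
Step 2: +2 fires, +2 burnt (F count now 2)
Step 3: +2 fires, +2 burnt (F count now 2)
Step 4: +2 fires, +2 burnt (F count now 2)
Step 5: +1 fires, +2 burnt (F count now 1)
Step 6: +1 fires, +1 burnt (F count now 1)
Step 7: +2 fires, +1 burnt (F count now 2)
Step 8: +0 fires, +2 burnt (F count now 0)
Fire out after step 8
Initially T: 16, now '.': 21
Total burnt (originally-T cells now '.'): 12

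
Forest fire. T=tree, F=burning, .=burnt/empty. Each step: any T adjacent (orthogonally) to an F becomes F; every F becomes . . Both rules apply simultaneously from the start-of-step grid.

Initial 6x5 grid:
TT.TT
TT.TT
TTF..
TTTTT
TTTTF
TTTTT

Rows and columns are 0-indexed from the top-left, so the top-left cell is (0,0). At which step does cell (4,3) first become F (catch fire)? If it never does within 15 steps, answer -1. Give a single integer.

Step 1: cell (4,3)='F' (+5 fires, +2 burnt)
  -> target ignites at step 1
Step 2: cell (4,3)='.' (+6 fires, +5 burnt)
Step 3: cell (4,3)='.' (+5 fires, +6 burnt)
Step 4: cell (4,3)='.' (+3 fires, +5 burnt)
Step 5: cell (4,3)='.' (+1 fires, +3 burnt)
Step 6: cell (4,3)='.' (+0 fires, +1 burnt)
  fire out at step 6

1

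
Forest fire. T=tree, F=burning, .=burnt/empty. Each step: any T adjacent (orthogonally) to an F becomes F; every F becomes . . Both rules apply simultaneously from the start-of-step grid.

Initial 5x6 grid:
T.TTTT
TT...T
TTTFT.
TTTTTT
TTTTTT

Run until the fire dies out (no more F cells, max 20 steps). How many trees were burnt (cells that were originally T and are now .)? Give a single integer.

Answer: 19

Derivation:
Step 1: +3 fires, +1 burnt (F count now 3)
Step 2: +4 fires, +3 burnt (F count now 4)
Step 3: +6 fires, +4 burnt (F count now 6)
Step 4: +4 fires, +6 burnt (F count now 4)
Step 5: +2 fires, +4 burnt (F count now 2)
Step 6: +0 fires, +2 burnt (F count now 0)
Fire out after step 6
Initially T: 24, now '.': 25
Total burnt (originally-T cells now '.'): 19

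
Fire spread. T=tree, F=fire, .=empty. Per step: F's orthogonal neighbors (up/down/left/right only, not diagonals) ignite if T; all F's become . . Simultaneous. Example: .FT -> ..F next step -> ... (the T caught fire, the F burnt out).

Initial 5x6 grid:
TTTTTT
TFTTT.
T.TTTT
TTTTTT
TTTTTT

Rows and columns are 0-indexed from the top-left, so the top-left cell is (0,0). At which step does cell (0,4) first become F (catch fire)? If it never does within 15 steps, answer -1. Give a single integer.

Step 1: cell (0,4)='T' (+3 fires, +1 burnt)
Step 2: cell (0,4)='T' (+5 fires, +3 burnt)
Step 3: cell (0,4)='T' (+5 fires, +5 burnt)
Step 4: cell (0,4)='F' (+6 fires, +5 burnt)
  -> target ignites at step 4
Step 5: cell (0,4)='.' (+5 fires, +6 burnt)
Step 6: cell (0,4)='.' (+2 fires, +5 burnt)
Step 7: cell (0,4)='.' (+1 fires, +2 burnt)
Step 8: cell (0,4)='.' (+0 fires, +1 burnt)
  fire out at step 8

4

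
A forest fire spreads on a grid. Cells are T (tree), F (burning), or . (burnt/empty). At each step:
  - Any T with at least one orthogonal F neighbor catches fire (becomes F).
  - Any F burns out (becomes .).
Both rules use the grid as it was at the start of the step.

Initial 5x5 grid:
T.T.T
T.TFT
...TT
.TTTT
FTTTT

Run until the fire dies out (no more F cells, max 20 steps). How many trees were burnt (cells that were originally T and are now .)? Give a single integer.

Step 1: +4 fires, +2 burnt (F count now 4)
Step 2: +6 fires, +4 burnt (F count now 6)
Step 3: +3 fires, +6 burnt (F count now 3)
Step 4: +1 fires, +3 burnt (F count now 1)
Step 5: +0 fires, +1 burnt (F count now 0)
Fire out after step 5
Initially T: 16, now '.': 23
Total burnt (originally-T cells now '.'): 14

Answer: 14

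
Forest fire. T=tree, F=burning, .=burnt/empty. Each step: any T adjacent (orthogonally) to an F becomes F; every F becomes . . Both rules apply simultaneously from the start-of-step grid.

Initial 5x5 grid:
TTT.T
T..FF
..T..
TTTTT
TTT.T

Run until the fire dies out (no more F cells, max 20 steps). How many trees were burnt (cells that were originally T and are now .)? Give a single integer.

Answer: 1

Derivation:
Step 1: +1 fires, +2 burnt (F count now 1)
Step 2: +0 fires, +1 burnt (F count now 0)
Fire out after step 2
Initially T: 15, now '.': 11
Total burnt (originally-T cells now '.'): 1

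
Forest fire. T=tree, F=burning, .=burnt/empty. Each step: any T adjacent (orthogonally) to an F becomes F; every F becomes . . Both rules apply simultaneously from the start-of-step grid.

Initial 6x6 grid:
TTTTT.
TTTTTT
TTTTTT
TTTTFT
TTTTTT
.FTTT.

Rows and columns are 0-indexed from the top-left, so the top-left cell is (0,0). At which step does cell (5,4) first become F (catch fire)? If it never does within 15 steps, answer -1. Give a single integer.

Step 1: cell (5,4)='T' (+6 fires, +2 burnt)
Step 2: cell (5,4)='F' (+11 fires, +6 burnt)
  -> target ignites at step 2
Step 3: cell (5,4)='.' (+6 fires, +11 burnt)
Step 4: cell (5,4)='.' (+4 fires, +6 burnt)
Step 5: cell (5,4)='.' (+3 fires, +4 burnt)
Step 6: cell (5,4)='.' (+1 fires, +3 burnt)
Step 7: cell (5,4)='.' (+0 fires, +1 burnt)
  fire out at step 7

2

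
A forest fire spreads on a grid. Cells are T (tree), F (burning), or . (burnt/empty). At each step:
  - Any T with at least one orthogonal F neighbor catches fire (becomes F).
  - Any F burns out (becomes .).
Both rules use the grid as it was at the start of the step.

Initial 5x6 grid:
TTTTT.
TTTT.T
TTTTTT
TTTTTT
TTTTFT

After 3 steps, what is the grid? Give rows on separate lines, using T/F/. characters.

Step 1: 3 trees catch fire, 1 burn out
  TTTTT.
  TTTT.T
  TTTTTT
  TTTTFT
  TTTF.F
Step 2: 4 trees catch fire, 3 burn out
  TTTTT.
  TTTT.T
  TTTTFT
  TTTF.F
  TTF...
Step 3: 4 trees catch fire, 4 burn out
  TTTTT.
  TTTT.T
  TTTF.F
  TTF...
  TF....

TTTTT.
TTTT.T
TTTF.F
TTF...
TF....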